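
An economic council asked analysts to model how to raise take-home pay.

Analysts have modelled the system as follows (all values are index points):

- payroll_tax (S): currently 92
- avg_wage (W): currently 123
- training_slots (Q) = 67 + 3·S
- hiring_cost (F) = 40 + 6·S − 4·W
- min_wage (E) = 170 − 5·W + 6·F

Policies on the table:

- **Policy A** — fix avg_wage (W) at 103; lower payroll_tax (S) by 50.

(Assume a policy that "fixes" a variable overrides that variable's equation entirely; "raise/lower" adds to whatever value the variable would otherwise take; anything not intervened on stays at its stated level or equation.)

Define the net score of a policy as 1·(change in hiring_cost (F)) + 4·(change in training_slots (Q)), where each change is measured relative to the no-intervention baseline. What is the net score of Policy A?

Baseline:
  S = 92
  W = 123
  Q = 67 + 3·92 = 343
  F = 40 + 6·92 − 4·123 = 100
Policy A (W := 103, S − 50):
  S = 92 − 50 = 42
  W = 103
  Q = 67 + 3·42 = 193
  F = 40 + 6·42 − 4·103 = -120
ΔF = -120 − 100 = -220; ΔQ = 193 − 343 = -150
Score = 1·(-220) + 4·(-150) = -820

-820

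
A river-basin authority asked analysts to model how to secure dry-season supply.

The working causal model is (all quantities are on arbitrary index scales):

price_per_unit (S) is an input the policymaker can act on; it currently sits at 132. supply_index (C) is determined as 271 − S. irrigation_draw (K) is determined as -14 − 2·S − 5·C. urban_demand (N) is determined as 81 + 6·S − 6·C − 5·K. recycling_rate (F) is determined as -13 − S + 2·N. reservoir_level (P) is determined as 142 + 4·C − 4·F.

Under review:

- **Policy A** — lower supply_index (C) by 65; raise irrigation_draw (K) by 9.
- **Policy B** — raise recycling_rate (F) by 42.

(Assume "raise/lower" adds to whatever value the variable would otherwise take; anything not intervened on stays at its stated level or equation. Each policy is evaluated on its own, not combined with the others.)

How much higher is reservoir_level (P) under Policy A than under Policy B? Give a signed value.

Policy A (C − 65, K + 9):
  S = 132
  C = 271 − 132 (−65 from intervention) = 74
  K = -14 − 2·132 − 5·74 (+9 from intervention) = -639
  N = 81 + 6·132 − 6·74 − 5·(-639) = 3624
  F = -13 − 132 + 2·3624 = 7103
  P = 142 + 4·74 − 4·7103 = -27974
Policy B (F + 42):
  S = 132
  C = 271 − 132 = 139
  K = -14 − 2·132 − 5·139 = -973
  N = 81 + 6·132 − 6·139 − 5·(-973) = 4904
  F = -13 − 132 + 2·4904 (+42 from intervention) = 9705
  P = 142 + 4·139 − 4·9705 = -38122
P: -27974 − (-38122) = 10148

10148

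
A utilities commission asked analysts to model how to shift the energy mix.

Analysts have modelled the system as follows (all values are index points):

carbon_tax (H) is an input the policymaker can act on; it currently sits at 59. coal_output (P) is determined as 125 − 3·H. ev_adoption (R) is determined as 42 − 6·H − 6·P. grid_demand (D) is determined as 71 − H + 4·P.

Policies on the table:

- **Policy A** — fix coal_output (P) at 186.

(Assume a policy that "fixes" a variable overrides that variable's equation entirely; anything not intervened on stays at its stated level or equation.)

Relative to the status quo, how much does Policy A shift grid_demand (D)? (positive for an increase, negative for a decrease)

Baseline:
  H = 59
  P = 125 − 3·59 = -52
  D = 71 − 59 + 4·(-52) = -196
Policy A (P := 186):
  H = 59
  P = 186
  D = 71 − 59 + 4·186 = 756
Change in D: 756 − (-196) = 952

952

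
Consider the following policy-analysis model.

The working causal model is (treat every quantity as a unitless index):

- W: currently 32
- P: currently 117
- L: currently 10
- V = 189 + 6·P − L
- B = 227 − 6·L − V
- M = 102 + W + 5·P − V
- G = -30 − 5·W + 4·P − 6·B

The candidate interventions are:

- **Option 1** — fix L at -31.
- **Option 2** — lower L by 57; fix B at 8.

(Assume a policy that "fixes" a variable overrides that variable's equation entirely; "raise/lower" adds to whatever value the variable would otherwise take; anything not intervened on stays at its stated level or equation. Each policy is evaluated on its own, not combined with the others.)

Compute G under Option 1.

3332

Option 1 (L := -31):
  W = 32
  P = 117
  L = -31
  V = 189 + 6·117 − (-31) = 922
  B = 227 − 6·(-31) − 922 = -509
  G = -30 − 5·32 + 4·117 − 6·(-509) = 3332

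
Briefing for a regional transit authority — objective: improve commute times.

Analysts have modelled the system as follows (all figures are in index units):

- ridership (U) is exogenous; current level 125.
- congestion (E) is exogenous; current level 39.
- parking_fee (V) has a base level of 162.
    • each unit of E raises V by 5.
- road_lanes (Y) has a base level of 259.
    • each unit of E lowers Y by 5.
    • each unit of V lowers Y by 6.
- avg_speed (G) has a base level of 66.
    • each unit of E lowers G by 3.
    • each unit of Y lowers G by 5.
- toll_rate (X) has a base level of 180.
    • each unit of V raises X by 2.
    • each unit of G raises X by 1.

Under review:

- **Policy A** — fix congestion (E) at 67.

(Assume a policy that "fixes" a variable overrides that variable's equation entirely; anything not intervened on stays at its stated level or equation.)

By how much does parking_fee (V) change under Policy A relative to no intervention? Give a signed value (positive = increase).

140

Baseline:
  E = 39
  V = 162 + 5·39 = 357
Policy A (E := 67):
  E = 67
  V = 162 + 5·67 = 497
Change in V: 497 − 357 = 140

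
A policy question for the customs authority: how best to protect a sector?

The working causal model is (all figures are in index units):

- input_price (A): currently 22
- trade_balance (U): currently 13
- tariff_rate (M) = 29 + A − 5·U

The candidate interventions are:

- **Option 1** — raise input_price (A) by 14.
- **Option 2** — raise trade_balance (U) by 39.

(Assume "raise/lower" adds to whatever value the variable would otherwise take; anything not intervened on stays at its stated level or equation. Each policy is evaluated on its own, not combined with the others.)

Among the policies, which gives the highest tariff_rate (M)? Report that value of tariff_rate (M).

Option 1 (A + 14):
  A = 22 + 14 = 36
  U = 13
  M = 29 + 36 − 5·13 = 0
Option 2 (U + 39):
  A = 22
  U = 13 + 39 = 52
  M = 29 + 22 − 5·52 = -209
Comparing — Option 1: M=0, Option 2: M=-209. Highest is 0 (Option 1).

0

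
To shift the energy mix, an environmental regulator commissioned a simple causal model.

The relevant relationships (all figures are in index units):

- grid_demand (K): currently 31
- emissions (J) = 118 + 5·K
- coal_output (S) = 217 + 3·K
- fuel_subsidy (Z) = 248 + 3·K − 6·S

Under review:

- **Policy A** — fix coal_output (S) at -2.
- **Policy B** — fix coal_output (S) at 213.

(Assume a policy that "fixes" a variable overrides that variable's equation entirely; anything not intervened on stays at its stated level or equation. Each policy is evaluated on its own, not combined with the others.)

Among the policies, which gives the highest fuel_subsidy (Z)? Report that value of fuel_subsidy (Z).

Policy A (S := -2):
  K = 31
  S = -2
  Z = 248 + 3·31 − 6·(-2) = 353
Policy B (S := 213):
  K = 31
  S = 213
  Z = 248 + 3·31 − 6·213 = -937
Comparing — Policy A: Z=353, Policy B: Z=-937. Highest is 353 (Policy A).

353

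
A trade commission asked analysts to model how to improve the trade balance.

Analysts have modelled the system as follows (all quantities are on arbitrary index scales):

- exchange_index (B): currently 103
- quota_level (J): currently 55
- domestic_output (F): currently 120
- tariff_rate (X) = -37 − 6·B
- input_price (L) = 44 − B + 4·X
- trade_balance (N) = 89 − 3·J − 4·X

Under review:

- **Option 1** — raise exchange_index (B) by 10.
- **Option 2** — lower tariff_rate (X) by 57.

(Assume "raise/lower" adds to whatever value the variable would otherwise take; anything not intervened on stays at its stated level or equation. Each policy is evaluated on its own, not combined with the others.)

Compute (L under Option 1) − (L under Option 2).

Option 1 (B + 10):
  B = 103 + 10 = 113
  X = -37 − 6·113 = -715
  L = 44 − 113 + 4·(-715) = -2929
Option 2 (X − 57):
  B = 103
  X = -37 − 6·103 (−57 from intervention) = -712
  L = 44 − 103 + 4·(-712) = -2907
L: -2929 − (-2907) = -22

-22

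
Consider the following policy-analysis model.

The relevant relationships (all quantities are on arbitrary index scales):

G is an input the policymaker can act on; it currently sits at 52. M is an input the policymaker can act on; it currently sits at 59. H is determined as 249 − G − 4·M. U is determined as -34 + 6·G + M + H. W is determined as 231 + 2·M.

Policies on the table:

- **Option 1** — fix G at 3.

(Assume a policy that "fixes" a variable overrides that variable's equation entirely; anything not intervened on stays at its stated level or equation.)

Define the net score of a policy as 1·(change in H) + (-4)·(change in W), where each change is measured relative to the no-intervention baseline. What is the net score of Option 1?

Baseline:
  G = 52
  M = 59
  H = 249 − 52 − 4·59 = -39
  W = 231 + 2·59 = 349
Option 1 (G := 3):
  G = 3
  M = 59
  H = 249 − 3 − 4·59 = 10
  W = 231 + 2·59 = 349
ΔH = 10 − (-39) = 49; ΔW = 349 − 349 = 0
Score = 1·49 + (-4)·0 = 49

49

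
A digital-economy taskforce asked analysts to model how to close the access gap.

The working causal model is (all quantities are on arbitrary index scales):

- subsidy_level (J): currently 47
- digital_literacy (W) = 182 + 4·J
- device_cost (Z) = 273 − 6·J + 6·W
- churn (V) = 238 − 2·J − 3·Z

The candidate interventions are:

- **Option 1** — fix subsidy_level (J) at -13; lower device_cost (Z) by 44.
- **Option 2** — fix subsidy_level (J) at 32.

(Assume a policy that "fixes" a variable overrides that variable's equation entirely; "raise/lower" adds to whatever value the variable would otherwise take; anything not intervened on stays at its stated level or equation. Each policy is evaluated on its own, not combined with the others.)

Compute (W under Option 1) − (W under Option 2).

-180

Option 1 (J := -13, Z − 44):
  J = -13
  W = 182 + 4·(-13) = 130
Option 2 (J := 32):
  J = 32
  W = 182 + 4·32 = 310
W: 130 − 310 = -180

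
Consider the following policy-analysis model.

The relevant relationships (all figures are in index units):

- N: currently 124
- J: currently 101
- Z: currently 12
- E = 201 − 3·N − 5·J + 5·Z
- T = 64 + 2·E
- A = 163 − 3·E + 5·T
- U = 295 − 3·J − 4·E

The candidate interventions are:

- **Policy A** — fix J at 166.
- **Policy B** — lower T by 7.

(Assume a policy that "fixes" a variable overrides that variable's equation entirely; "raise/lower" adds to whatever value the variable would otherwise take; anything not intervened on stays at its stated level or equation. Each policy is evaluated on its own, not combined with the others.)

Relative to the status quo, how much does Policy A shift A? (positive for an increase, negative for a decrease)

-2275

Baseline:
  N = 124
  J = 101
  Z = 12
  E = 201 − 3·124 − 5·101 + 5·12 = -616
  T = 64 + 2·(-616) = -1168
  A = 163 − 3·(-616) + 5·(-1168) = -3829
Policy A (J := 166):
  N = 124
  J = 166
  Z = 12
  E = 201 − 3·124 − 5·166 + 5·12 = -941
  T = 64 + 2·(-941) = -1818
  A = 163 − 3·(-941) + 5·(-1818) = -6104
Change in A: -6104 − (-3829) = -2275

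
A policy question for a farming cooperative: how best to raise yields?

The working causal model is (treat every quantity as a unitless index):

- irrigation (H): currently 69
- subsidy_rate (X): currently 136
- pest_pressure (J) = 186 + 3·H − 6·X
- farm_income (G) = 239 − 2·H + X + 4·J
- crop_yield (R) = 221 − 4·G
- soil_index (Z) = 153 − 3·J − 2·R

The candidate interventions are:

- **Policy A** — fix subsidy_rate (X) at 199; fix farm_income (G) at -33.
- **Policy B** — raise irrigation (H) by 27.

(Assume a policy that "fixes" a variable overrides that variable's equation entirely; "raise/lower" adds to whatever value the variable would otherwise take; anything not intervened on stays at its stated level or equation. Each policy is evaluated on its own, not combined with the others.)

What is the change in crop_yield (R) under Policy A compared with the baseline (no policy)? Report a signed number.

Baseline:
  H = 69
  X = 136
  J = 186 + 3·69 − 6·136 = -423
  G = 239 − 2·69 + 136 + 4·(-423) = -1455
  R = 221 − 4·(-1455) = 6041
Policy A (X := 199, G := -33):
  H = 69
  X = 199
  J = 186 + 3·69 − 6·199 = -801
  G = -33
  R = 221 − 4·(-33) = 353
Change in R: 353 − 6041 = -5688

-5688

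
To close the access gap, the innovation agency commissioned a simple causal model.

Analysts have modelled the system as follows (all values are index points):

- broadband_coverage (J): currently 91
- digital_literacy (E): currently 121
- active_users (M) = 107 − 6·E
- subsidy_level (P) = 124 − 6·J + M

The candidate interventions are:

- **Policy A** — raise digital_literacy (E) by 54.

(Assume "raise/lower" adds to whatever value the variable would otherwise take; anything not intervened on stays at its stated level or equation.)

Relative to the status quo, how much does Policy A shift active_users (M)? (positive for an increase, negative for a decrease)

Baseline:
  E = 121
  M = 107 − 6·121 = -619
Policy A (E + 54):
  E = 121 + 54 = 175
  M = 107 − 6·175 = -943
Change in M: -943 − (-619) = -324

-324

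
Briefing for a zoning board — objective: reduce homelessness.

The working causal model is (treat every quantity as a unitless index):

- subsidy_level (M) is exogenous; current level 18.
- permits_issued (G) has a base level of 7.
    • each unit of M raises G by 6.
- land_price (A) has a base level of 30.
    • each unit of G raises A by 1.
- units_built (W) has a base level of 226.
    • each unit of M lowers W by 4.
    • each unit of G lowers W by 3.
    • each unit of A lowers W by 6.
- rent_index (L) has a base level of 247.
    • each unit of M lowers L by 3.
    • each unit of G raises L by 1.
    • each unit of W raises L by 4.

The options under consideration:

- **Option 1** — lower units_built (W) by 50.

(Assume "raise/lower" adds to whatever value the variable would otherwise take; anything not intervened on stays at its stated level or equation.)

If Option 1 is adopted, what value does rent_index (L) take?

-4136

Option 1 (W − 50):
  M = 18
  G = 7 + 6·18 = 115
  A = 30 + 115 = 145
  W = 226 − 4·18 − 3·115 − 6·145 (−50 from intervention) = -1111
  L = 247 − 3·18 + 115 + 4·(-1111) = -4136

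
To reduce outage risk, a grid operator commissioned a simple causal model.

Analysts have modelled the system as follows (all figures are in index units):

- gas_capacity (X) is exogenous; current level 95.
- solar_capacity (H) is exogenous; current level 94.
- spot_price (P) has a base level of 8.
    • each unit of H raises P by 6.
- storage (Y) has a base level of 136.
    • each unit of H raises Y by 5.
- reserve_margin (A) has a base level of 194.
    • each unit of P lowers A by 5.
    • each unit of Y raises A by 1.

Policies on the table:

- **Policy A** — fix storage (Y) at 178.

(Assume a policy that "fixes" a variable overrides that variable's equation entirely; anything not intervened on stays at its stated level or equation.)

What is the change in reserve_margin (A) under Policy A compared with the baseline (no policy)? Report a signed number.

-428

Baseline:
  H = 94
  P = 8 + 6·94 = 572
  Y = 136 + 5·94 = 606
  A = 194 − 5·572 + 606 = -2060
Policy A (Y := 178):
  H = 94
  P = 8 + 6·94 = 572
  Y = 178
  A = 194 − 5·572 + 178 = -2488
Change in A: -2488 − (-2060) = -428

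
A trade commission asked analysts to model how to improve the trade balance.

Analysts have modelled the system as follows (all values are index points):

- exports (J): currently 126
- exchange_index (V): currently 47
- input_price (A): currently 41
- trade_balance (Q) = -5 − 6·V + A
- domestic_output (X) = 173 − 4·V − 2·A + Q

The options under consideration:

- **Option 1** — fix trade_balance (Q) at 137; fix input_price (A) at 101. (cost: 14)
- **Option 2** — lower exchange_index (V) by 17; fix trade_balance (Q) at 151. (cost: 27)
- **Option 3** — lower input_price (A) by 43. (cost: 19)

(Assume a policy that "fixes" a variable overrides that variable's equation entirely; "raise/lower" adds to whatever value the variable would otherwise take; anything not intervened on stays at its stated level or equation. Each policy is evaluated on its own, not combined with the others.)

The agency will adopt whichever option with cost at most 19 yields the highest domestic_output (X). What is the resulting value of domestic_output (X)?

Option 1 (Q := 137, A := 101):
  V = 47
  A = 101
  Q = 137
  X = 173 − 4·47 − 2·101 + 137 = -80
Option 3 (A − 43):
  V = 47
  A = 41 − 43 = -2
  Q = -5 − 6·47 + (-2) = -289
  X = 173 − 4·47 − 2·(-2) + (-289) = -300
Comparing — Option 1: X=-80, Option 3: X=-300. Highest is -80 (Option 1).

-80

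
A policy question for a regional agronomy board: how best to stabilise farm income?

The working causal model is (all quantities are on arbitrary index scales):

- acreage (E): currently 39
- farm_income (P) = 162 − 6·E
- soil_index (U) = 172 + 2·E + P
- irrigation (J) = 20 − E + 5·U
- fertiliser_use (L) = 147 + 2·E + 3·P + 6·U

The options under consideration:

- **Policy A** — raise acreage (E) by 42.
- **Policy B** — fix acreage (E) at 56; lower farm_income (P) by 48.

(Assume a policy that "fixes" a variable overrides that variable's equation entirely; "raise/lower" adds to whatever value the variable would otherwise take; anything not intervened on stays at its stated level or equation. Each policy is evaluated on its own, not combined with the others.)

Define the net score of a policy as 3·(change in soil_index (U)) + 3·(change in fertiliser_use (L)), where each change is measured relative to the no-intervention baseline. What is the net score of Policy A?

Baseline:
  E = 39
  P = 162 − 6·39 = -72
  U = 172 + 2·39 + (-72) = 178
  L = 147 + 2·39 + 3·(-72) + 6·178 = 1077
Policy A (E + 42):
  E = 39 + 42 = 81
  P = 162 − 6·81 = -324
  U = 172 + 2·81 + (-324) = 10
  L = 147 + 2·81 + 3·(-324) + 6·10 = -603
ΔU = 10 − 178 = -168; ΔL = -603 − 1077 = -1680
Score = 3·(-168) + 3·(-1680) = -5544

-5544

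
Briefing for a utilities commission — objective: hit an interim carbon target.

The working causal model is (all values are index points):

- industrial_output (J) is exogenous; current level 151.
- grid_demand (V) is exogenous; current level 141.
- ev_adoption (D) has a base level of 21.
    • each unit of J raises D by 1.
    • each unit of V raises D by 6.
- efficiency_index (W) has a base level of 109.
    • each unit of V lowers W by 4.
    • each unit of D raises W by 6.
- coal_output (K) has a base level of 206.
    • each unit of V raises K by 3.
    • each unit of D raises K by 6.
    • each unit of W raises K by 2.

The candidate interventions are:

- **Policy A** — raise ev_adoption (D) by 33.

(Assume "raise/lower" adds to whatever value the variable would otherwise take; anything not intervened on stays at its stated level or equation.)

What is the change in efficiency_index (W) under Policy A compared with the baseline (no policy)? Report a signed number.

198

Baseline:
  J = 151
  V = 141
  D = 21 + 151 + 6·141 = 1018
  W = 109 − 4·141 + 6·1018 = 5653
Policy A (D + 33):
  J = 151
  V = 141
  D = 21 + 151 + 6·141 (+33 from intervention) = 1051
  W = 109 − 4·141 + 6·1051 = 5851
Change in W: 5851 − 5653 = 198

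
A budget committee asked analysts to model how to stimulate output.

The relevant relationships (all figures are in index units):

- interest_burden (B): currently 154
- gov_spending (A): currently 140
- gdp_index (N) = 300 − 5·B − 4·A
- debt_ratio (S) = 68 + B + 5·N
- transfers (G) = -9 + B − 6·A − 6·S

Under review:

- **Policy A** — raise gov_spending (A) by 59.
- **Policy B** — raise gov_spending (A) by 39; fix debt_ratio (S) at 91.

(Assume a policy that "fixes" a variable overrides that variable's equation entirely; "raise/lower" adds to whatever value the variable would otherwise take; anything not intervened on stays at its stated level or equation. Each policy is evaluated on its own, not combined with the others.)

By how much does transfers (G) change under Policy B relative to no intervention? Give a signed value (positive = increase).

Baseline:
  B = 154
  A = 140
  N = 300 − 5·154 − 4·140 = -1030
  S = 68 + 154 + 5·(-1030) = -4928
  G = -9 + 154 − 6·140 − 6·(-4928) = 28873
Policy B (A + 39, S := 91):
  B = 154
  A = 140 + 39 = 179
  N = 300 − 5·154 − 4·179 = -1186
  S = 91
  G = -9 + 154 − 6·179 − 6·91 = -1475
Change in G: -1475 − 28873 = -30348

-30348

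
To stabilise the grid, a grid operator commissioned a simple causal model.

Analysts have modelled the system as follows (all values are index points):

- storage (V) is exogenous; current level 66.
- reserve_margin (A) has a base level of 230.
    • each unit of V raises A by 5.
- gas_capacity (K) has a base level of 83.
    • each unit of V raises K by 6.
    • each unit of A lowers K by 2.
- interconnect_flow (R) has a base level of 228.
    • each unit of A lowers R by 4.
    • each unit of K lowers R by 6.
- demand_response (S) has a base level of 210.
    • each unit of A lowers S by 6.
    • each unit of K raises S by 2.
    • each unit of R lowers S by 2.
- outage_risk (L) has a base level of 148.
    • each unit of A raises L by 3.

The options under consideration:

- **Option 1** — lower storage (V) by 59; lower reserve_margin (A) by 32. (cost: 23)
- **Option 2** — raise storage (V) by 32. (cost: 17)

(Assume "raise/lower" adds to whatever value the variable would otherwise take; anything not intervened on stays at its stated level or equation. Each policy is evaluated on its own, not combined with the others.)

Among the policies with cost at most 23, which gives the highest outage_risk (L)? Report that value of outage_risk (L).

2308

Option 1 (V − 59, A − 32):
  V = 66 − 59 = 7
  A = 230 + 5·7 (−32 from intervention) = 233
  L = 148 + 3·233 = 847
Option 2 (V + 32):
  V = 66 + 32 = 98
  A = 230 + 5·98 = 720
  L = 148 + 3·720 = 2308
Comparing — Option 1: L=847, Option 2: L=2308. Highest is 2308 (Option 2).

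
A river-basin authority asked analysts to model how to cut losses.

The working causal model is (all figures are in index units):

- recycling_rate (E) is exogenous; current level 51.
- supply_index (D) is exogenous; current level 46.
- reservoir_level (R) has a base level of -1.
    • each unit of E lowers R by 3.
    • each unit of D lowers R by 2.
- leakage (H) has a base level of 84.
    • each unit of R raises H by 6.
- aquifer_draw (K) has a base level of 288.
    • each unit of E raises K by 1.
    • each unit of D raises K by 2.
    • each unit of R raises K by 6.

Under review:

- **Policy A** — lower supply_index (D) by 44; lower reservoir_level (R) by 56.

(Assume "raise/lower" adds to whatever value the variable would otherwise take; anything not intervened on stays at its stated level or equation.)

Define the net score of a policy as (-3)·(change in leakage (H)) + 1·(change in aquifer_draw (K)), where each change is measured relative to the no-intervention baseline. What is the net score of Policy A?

Baseline:
  E = 51
  D = 46
  R = -1 − 3·51 − 2·46 = -246
  H = 84 + 6·(-246) = -1392
  K = 288 + 51 + 2·46 + 6·(-246) = -1045
Policy A (D − 44, R − 56):
  E = 51
  D = 46 − 44 = 2
  R = -1 − 3·51 − 2·2 (−56 from intervention) = -214
  H = 84 + 6·(-214) = -1200
  K = 288 + 51 + 2·2 + 6·(-214) = -941
ΔH = -1200 − (-1392) = 192; ΔK = -941 − (-1045) = 104
Score = (-3)·192 + 1·104 = -472

-472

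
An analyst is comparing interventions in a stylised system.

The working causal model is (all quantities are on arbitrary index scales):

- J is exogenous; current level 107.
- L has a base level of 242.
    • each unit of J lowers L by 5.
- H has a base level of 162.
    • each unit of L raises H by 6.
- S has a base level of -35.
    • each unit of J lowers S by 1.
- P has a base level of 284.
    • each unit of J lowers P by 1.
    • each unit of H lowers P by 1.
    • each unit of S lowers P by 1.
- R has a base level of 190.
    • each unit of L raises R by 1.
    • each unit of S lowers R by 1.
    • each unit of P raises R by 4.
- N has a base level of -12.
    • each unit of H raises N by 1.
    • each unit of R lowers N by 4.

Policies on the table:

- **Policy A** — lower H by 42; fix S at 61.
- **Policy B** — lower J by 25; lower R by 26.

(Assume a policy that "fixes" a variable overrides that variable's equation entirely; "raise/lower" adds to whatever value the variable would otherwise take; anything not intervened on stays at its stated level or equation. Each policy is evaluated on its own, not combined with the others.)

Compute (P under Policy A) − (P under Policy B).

Policy A (H − 42, S := 61):
  J = 107
  L = 242 − 5·107 = -293
  H = 162 + 6·(-293) (−42 from intervention) = -1638
  S = 61
  P = 284 − 107 − (-1638) − 61 = 1754
Policy B (J − 25, R − 26):
  J = 107 − 25 = 82
  L = 242 − 5·82 = -168
  H = 162 + 6·(-168) = -846
  S = -35 − 82 = -117
  P = 284 − 82 − (-846) − (-117) = 1165
P: 1754 − 1165 = 589

589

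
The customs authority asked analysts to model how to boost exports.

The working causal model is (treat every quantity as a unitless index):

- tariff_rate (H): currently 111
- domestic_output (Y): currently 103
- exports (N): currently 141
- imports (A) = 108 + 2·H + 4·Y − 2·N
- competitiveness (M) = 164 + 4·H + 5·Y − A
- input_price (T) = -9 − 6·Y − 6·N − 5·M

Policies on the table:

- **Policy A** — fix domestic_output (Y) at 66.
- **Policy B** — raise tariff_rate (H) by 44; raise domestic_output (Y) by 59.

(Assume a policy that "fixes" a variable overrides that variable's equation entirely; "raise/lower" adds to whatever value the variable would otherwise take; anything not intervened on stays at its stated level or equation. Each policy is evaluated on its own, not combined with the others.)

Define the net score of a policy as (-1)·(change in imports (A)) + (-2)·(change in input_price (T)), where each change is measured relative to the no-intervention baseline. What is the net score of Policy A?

-666

Baseline:
  H = 111
  Y = 103
  N = 141
  A = 108 + 2·111 + 4·103 − 2·141 = 460
  M = 164 + 4·111 + 5·103 − 460 = 663
  T = -9 − 6·103 − 6·141 − 5·663 = -4788
Policy A (Y := 66):
  H = 111
  Y = 66
  N = 141
  A = 108 + 2·111 + 4·66 − 2·141 = 312
  M = 164 + 4·111 + 5·66 − 312 = 626
  T = -9 − 6·66 − 6·141 − 5·626 = -4381
ΔA = 312 − 460 = -148; ΔT = -4381 − (-4788) = 407
Score = (-1)·(-148) + (-2)·407 = -666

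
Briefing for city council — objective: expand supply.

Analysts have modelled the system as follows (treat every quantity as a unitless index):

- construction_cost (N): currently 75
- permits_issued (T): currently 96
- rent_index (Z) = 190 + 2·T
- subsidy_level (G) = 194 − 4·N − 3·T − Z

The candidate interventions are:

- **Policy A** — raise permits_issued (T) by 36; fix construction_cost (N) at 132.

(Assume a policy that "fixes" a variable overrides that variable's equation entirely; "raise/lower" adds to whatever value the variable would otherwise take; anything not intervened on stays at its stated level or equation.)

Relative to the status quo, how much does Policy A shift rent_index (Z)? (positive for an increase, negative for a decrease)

72

Baseline:
  T = 96
  Z = 190 + 2·96 = 382
Policy A (T + 36, N := 132):
  T = 96 + 36 = 132
  Z = 190 + 2·132 = 454
Change in Z: 454 − 382 = 72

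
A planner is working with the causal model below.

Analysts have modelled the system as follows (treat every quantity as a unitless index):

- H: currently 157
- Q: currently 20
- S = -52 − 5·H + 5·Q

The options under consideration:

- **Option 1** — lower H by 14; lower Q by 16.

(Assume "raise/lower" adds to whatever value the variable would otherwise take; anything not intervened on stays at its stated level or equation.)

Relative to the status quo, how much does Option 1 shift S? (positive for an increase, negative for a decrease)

Baseline:
  H = 157
  Q = 20
  S = -52 − 5·157 + 5·20 = -737
Option 1 (H − 14, Q − 16):
  H = 157 − 14 = 143
  Q = 20 − 16 = 4
  S = -52 − 5·143 + 5·4 = -747
Change in S: -747 − (-737) = -10

-10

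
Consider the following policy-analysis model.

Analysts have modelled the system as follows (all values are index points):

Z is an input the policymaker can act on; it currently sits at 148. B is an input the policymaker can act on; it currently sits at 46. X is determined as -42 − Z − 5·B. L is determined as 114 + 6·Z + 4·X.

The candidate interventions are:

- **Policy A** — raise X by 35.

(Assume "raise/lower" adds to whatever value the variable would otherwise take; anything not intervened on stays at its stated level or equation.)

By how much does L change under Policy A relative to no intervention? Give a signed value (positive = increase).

Baseline:
  Z = 148
  B = 46
  X = -42 − 148 − 5·46 = -420
  L = 114 + 6·148 + 4·(-420) = -678
Policy A (X + 35):
  Z = 148
  B = 46
  X = -42 − 148 − 5·46 (+35 from intervention) = -385
  L = 114 + 6·148 + 4·(-385) = -538
Change in L: -538 − (-678) = 140

140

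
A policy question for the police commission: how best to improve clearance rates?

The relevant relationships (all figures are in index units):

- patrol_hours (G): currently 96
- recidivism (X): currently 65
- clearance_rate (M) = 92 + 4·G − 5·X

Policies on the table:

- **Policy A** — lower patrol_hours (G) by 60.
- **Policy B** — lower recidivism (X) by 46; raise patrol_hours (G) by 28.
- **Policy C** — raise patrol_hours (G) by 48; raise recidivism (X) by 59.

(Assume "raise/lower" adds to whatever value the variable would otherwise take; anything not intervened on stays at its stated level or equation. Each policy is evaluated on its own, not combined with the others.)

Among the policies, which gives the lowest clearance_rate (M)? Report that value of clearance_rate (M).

Policy A (G − 60):
  G = 96 − 60 = 36
  X = 65
  M = 92 + 4·36 − 5·65 = -89
Policy B (X − 46, G + 28):
  G = 96 + 28 = 124
  X = 65 − 46 = 19
  M = 92 + 4·124 − 5·19 = 493
Policy C (G + 48, X + 59):
  G = 96 + 48 = 144
  X = 65 + 59 = 124
  M = 92 + 4·144 − 5·124 = 48
Comparing — Policy A: M=-89, Policy B: M=493, Policy C: M=48. Lowest is -89 (Policy A).

-89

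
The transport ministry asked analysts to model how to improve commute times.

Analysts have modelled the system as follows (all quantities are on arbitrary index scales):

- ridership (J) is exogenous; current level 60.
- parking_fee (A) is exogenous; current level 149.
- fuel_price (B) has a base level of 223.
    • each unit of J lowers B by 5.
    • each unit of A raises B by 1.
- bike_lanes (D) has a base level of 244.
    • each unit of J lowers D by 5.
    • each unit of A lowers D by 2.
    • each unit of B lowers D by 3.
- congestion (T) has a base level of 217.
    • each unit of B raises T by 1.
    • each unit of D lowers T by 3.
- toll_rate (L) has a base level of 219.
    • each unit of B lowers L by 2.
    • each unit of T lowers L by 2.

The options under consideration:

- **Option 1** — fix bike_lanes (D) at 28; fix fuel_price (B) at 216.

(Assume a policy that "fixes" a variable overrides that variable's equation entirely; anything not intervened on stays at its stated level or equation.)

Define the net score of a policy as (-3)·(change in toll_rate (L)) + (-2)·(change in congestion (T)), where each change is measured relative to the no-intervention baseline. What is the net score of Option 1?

-5736

Baseline:
  J = 60
  A = 149
  B = 223 − 5·60 + 149 = 72
  D = 244 − 5·60 − 2·149 − 3·72 = -570
  T = 217 + 72 − 3·(-570) = 1999
  L = 219 − 2·72 − 2·1999 = -3923
Option 1 (D := 28, B := 216):
  J = 60
  A = 149
  B = 216
  D = 28
  T = 217 + 216 − 3·28 = 349
  L = 219 − 2·216 − 2·349 = -911
ΔL = -911 − (-3923) = 3012; ΔT = 349 − 1999 = -1650
Score = (-3)·3012 + (-2)·(-1650) = -5736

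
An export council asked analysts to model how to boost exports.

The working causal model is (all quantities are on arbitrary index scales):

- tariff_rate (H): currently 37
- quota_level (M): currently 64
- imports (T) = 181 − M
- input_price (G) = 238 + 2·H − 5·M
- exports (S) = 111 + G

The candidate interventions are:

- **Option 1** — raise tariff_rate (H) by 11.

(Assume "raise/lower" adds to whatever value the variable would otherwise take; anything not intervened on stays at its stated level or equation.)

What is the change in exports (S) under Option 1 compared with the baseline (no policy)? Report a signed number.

22

Baseline:
  H = 37
  M = 64
  G = 238 + 2·37 − 5·64 = -8
  S = 111 + (-8) = 103
Option 1 (H + 11):
  H = 37 + 11 = 48
  M = 64
  G = 238 + 2·48 − 5·64 = 14
  S = 111 + 14 = 125
Change in S: 125 − 103 = 22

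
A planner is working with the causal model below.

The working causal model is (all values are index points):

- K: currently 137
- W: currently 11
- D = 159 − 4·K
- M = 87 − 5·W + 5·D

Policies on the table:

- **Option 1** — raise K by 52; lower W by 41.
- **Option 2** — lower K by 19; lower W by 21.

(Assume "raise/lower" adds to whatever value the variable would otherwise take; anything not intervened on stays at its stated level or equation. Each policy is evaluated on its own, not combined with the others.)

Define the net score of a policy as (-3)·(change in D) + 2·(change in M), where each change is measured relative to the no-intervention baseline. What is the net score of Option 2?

742

Baseline:
  K = 137
  W = 11
  D = 159 − 4·137 = -389
  M = 87 − 5·11 + 5·(-389) = -1913
Option 2 (K − 19, W − 21):
  K = 137 − 19 = 118
  W = 11 − 21 = -10
  D = 159 − 4·118 = -313
  M = 87 − 5·(-10) + 5·(-313) = -1428
ΔD = -313 − (-389) = 76; ΔM = -1428 − (-1913) = 485
Score = (-3)·76 + 2·485 = 742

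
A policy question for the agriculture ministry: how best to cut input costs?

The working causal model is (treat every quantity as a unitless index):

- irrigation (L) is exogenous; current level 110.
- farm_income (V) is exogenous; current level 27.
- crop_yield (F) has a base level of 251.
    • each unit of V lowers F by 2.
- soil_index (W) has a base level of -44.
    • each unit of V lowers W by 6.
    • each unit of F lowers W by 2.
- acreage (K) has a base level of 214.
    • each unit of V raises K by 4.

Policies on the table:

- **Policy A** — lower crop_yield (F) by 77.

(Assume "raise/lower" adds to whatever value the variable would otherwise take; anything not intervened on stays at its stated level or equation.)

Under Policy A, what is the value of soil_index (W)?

-446

Policy A (F − 77):
  V = 27
  F = 251 − 2·27 (−77 from intervention) = 120
  W = -44 − 6·27 − 2·120 = -446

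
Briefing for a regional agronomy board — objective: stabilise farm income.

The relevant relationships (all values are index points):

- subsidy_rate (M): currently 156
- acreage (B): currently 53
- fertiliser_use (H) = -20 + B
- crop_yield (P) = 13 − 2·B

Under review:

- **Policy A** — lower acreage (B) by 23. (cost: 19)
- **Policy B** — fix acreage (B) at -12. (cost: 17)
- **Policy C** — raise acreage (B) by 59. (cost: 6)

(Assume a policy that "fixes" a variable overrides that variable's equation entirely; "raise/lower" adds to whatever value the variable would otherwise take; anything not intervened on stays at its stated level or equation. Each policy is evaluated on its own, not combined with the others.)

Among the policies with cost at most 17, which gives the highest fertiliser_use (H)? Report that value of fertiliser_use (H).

Policy B (B := -12):
  B = -12
  H = -20 + (-12) = -32
Policy C (B + 59):
  B = 53 + 59 = 112
  H = -20 + 112 = 92
Comparing — Policy B: H=-32, Policy C: H=92. Highest is 92 (Policy C).

92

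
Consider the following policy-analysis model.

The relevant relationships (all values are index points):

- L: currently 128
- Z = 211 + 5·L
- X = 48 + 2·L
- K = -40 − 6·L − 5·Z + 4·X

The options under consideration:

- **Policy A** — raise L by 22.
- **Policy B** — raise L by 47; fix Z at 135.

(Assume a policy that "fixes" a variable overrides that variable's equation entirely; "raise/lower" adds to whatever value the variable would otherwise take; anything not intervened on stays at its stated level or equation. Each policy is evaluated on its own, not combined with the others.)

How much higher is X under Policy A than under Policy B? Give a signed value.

Policy A (L + 22):
  L = 128 + 22 = 150
  X = 48 + 2·150 = 348
Policy B (L + 47, Z := 135):
  L = 128 + 47 = 175
  X = 48 + 2·175 = 398
X: 348 − 398 = -50

-50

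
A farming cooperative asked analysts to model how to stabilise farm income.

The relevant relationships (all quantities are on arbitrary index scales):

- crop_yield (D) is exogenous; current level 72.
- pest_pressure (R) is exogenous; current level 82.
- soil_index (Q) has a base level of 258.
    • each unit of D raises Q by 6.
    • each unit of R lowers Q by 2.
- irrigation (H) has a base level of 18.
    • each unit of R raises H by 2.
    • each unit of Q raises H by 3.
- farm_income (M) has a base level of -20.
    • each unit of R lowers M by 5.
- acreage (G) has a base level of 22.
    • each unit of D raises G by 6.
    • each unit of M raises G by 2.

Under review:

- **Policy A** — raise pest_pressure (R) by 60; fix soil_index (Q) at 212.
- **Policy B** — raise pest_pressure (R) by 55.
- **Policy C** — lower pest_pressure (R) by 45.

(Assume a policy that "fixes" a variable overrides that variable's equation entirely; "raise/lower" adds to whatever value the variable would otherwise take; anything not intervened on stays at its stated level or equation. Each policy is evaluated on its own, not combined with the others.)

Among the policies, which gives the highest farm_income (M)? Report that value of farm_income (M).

-205

Policy A (R + 60, Q := 212):
  R = 82 + 60 = 142
  M = -20 − 5·142 = -730
Policy B (R + 55):
  R = 82 + 55 = 137
  M = -20 − 5·137 = -705
Policy C (R − 45):
  R = 82 − 45 = 37
  M = -20 − 5·37 = -205
Comparing — Policy A: M=-730, Policy B: M=-705, Policy C: M=-205. Highest is -205 (Policy C).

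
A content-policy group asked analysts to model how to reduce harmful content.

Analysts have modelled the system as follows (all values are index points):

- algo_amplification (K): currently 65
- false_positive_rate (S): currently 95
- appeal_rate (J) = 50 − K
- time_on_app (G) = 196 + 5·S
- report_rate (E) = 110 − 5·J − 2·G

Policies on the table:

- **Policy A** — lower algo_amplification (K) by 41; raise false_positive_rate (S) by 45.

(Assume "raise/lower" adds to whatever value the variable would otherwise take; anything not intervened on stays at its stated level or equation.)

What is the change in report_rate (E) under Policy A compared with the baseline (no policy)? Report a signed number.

Baseline:
  K = 65
  S = 95
  J = 50 − 65 = -15
  G = 196 + 5·95 = 671
  E = 110 − 5·(-15) − 2·671 = -1157
Policy A (K − 41, S + 45):
  K = 65 − 41 = 24
  S = 95 + 45 = 140
  J = 50 − 24 = 26
  G = 196 + 5·140 = 896
  E = 110 − 5·26 − 2·896 = -1812
Change in E: -1812 − (-1157) = -655

-655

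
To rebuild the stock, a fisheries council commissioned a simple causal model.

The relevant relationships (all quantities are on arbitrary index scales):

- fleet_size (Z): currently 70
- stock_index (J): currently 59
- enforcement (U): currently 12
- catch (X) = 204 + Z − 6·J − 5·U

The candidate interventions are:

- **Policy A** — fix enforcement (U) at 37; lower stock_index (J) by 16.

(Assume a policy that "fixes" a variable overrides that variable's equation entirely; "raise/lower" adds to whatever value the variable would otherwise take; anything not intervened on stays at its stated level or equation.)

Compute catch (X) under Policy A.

Policy A (U := 37, J − 16):
  Z = 70
  J = 59 − 16 = 43
  U = 37
  X = 204 + 70 − 6·43 − 5·37 = -169

-169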